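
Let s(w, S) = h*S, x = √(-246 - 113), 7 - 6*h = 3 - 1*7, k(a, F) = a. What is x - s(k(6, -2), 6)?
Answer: -11 + I*√359 ≈ -11.0 + 18.947*I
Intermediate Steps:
h = 11/6 (h = 7/6 - (3 - 1*7)/6 = 7/6 - (3 - 7)/6 = 7/6 - ⅙*(-4) = 7/6 + ⅔ = 11/6 ≈ 1.8333)
x = I*√359 (x = √(-359) = I*√359 ≈ 18.947*I)
s(w, S) = 11*S/6
x - s(k(6, -2), 6) = I*√359 - 11*6/6 = I*√359 - 1*11 = I*√359 - 11 = -11 + I*√359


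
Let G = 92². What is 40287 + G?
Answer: 48751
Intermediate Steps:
G = 8464
40287 + G = 40287 + 8464 = 48751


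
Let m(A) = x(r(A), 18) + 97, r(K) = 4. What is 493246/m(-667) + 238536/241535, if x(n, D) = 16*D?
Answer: 3406514542/2656885 ≈ 1282.1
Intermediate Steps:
m(A) = 385 (m(A) = 16*18 + 97 = 288 + 97 = 385)
493246/m(-667) + 238536/241535 = 493246/385 + 238536/241535 = 3406514542/2656885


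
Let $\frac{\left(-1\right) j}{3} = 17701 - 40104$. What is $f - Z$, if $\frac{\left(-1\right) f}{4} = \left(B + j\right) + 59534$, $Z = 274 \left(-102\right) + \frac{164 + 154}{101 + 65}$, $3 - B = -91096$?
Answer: $- \frac{70004019}{83} \approx -8.4342 \cdot 10^{5}$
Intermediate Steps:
$B = 91099$ ($B = 3 - -91096 = 3 + 91096 = 91099$)
$j = 67209$ ($j = - 3 \left(17701 - 40104\right) = \left(-3\right) \left(-22403\right) = 67209$)
$Z = - \frac{2319525}{83}$ ($Z = -27948 + \frac{318}{166} = -27948 + 318 \cdot \frac{1}{166} = -27948 + \frac{159}{83} = - \frac{2319525}{83} \approx -27946.0$)
$f = -871368$ ($f = - 4 \left(\left(91099 + 67209\right) + 59534\right) = - 4 \left(158308 + 59534\right) = \left(-4\right) 217842 = -871368$)
$f - Z = -871368 - - \frac{2319525}{83} = -871368 + \frac{2319525}{83} = - \frac{70004019}{83}$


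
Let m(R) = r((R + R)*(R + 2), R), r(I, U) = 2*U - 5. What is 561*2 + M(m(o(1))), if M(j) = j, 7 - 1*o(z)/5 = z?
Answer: 1177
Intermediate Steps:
o(z) = 35 - 5*z
r(I, U) = -5 + 2*U
m(R) = -5 + 2*R
561*2 + M(m(o(1))) = 561*2 + (-5 + 2*(35 - 5*1)) = 1122 + (-5 + 2*(35 - 5)) = 1122 + (-5 + 2*30) = 1122 + (-5 + 60) = 1122 + 55 = 1177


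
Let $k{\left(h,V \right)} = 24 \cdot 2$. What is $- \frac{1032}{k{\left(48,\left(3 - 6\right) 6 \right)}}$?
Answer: $- \frac{43}{2} \approx -21.5$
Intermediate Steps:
$k{\left(h,V \right)} = 48$
$- \frac{1032}{k{\left(48,\left(3 - 6\right) 6 \right)}} = - \frac{1032}{48} = \left(-1032\right) \frac{1}{48} = - \frac{43}{2}$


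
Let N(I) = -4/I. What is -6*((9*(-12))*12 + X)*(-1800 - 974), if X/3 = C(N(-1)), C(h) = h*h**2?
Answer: -18374976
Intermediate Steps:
C(h) = h**3
X = 192 (X = 3*(-4/(-1))**3 = 3*(-4*(-1))**3 = 3*4**3 = 3*64 = 192)
-6*((9*(-12))*12 + X)*(-1800 - 974) = -6*((9*(-12))*12 + 192)*(-1800 - 974) = -6*(-108*12 + 192)*(-2774) = -6*(-1296 + 192)*(-2774) = -(-6624)*(-2774) = -6*3062496 = -18374976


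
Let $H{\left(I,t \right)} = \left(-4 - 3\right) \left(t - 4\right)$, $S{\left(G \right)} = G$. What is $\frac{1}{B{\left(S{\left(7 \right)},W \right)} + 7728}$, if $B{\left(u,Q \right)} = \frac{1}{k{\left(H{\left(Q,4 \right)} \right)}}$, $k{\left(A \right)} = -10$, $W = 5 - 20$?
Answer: $\frac{10}{77279} \approx 0.0001294$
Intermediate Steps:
$H{\left(I,t \right)} = 28 - 7 t$ ($H{\left(I,t \right)} = - 7 \left(-4 + t\right) = 28 - 7 t$)
$W = -15$ ($W = 5 - 20 = -15$)
$B{\left(u,Q \right)} = - \frac{1}{10}$ ($B{\left(u,Q \right)} = \frac{1}{-10} = - \frac{1}{10}$)
$\frac{1}{B{\left(S{\left(7 \right)},W \right)} + 7728} = \frac{1}{- \frac{1}{10} + 7728} = \frac{1}{\frac{77279}{10}} = \frac{10}{77279}$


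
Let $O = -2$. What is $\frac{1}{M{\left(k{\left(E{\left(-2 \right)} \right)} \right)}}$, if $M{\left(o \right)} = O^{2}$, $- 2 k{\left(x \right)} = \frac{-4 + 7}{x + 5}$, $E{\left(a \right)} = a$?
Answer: $\frac{1}{4} \approx 0.25$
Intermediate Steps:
$k{\left(x \right)} = - \frac{3}{2 \left(5 + x\right)}$ ($k{\left(x \right)} = - \frac{\left(-4 + 7\right) \frac{1}{x + 5}}{2} = - \frac{3 \frac{1}{5 + x}}{2} = - \frac{3}{2 \left(5 + x\right)}$)
$M{\left(o \right)} = 4$ ($M{\left(o \right)} = \left(-2\right)^{2} = 4$)
$\frac{1}{M{\left(k{\left(E{\left(-2 \right)} \right)} \right)}} = \frac{1}{4}$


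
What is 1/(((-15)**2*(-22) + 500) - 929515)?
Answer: -1/933965 ≈ -1.0707e-6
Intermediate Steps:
1/(((-15)**2*(-22) + 500) - 929515) = 1/((225*(-22) + 500) - 929515) = 1/((-4950 + 500) - 929515) = 1/(-4450 - 929515) = 1/(-933965) = -1/933965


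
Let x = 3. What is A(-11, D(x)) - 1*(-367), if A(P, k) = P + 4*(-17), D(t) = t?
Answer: 288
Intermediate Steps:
A(P, k) = -68 + P (A(P, k) = P - 68 = -68 + P)
A(-11, D(x)) - 1*(-367) = (-68 - 11) - 1*(-367) = -79 + 367 = 288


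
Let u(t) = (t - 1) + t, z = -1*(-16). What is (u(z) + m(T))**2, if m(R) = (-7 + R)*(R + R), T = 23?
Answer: 588289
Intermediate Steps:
m(R) = 2*R*(-7 + R) (m(R) = (-7 + R)*(2*R) = 2*R*(-7 + R))
z = 16
u(t) = -1 + 2*t (u(t) = (-1 + t) + t = -1 + 2*t)
(u(z) + m(T))**2 = ((-1 + 2*16) + 2*23*(-7 + 23))**2 = ((-1 + 32) + 2*23*16)**2 = (31 + 736)**2 = 767**2 = 588289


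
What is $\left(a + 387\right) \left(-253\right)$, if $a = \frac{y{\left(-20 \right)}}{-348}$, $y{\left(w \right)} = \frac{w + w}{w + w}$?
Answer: $- \frac{34072775}{348} \approx -97910.0$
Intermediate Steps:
$y{\left(w \right)} = 1$ ($y{\left(w \right)} = \frac{2 w}{2 w} = 2 w \frac{1}{2 w} = 1$)
$a = - \frac{1}{348}$ ($a = 1 \frac{1}{-348} = 1 \left(- \frac{1}{348}\right) = - \frac{1}{348} \approx -0.0028736$)
$\left(a + 387\right) \left(-253\right) = \left(- \frac{1}{348} + 387\right) \left(-253\right) = \frac{134675}{348} \left(-253\right) = - \frac{34072775}{348}$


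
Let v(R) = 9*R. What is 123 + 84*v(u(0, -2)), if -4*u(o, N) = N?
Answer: 501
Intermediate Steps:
u(o, N) = -N/4
123 + 84*v(u(0, -2)) = 123 + 84*(9*(-¼*(-2))) = 123 + 84*(9*(½)) = 123 + 84*(9/2) = 123 + 378 = 501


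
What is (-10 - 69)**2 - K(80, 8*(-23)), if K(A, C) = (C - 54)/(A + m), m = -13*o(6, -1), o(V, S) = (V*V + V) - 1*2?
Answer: 1372901/220 ≈ 6240.5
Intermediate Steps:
o(V, S) = -2 + V + V**2 (o(V, S) = (V**2 + V) - 2 = (V + V**2) - 2 = -2 + V + V**2)
m = -520 (m = -13*(-2 + 6 + 6**2) = -13*(-2 + 6 + 36) = -13*40 = -520)
K(A, C) = (-54 + C)/(-520 + A) (K(A, C) = (C - 54)/(A - 520) = (-54 + C)/(-520 + A))
(-10 - 69)**2 - K(80, 8*(-23)) = (-10 - 69)**2 - (-54 + 8*(-23))/(-520 + 80) = (-79)**2 - (-54 - 184)/(-440) = 6241 - (-1)*(-238)/440 = 6241 - 1*119/220 = 6241 - 119/220 = 1372901/220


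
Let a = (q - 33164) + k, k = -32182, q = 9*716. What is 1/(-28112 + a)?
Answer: -1/87014 ≈ -1.1492e-5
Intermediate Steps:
q = 6444
a = -58902 (a = (6444 - 33164) - 32182 = -26720 - 32182 = -58902)
1/(-28112 + a) = 1/(-28112 - 58902) = 1/(-87014) = -1/87014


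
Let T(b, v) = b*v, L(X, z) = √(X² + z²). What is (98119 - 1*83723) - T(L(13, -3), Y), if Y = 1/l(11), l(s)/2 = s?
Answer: 14396 - √178/22 ≈ 14395.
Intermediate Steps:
l(s) = 2*s
Y = 1/22 (Y = 1/(2*11) = 1/22 ≈ 0.045455)
(98119 - 1*83723) - T(L(13, -3), Y) = (98119 - 1*83723) - √(13² + (-3)²)/22 = (98119 - 83723) - √(169 + 9)/22 = 14396 - √178/22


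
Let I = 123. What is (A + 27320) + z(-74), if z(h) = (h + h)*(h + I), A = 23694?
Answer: 43762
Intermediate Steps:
z(h) = 2*h*(123 + h) (z(h) = (h + h)*(h + 123) = (2*h)*(123 + h) = 2*h*(123 + h))
(A + 27320) + z(-74) = (23694 + 27320) + 2*(-74)*(123 - 74) = 51014 + 2*(-74)*49 = 51014 - 7252 = 43762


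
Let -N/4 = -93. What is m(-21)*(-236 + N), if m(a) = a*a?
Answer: 59976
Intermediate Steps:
N = 372 (N = -4*(-93) = 372)
m(a) = a²
m(-21)*(-236 + N) = (-21)²*(-236 + 372) = 441*136 = 59976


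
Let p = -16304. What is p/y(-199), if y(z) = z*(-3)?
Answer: -16304/597 ≈ -27.310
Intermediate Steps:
y(z) = -3*z
p/y(-199) = -16304/((-3*(-199))) = -16304/597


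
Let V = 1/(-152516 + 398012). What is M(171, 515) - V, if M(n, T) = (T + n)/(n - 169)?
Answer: 84205127/245496 ≈ 343.00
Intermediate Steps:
M(n, T) = (T + n)/(-169 + n)
V = 1/245496 ≈ 4.0734e-6
M(171, 515) - V = (515 + 171)/(-169 + 171) - 1*1/245496 = 686/2 - 1/245496 = (1/2)*686 - 1/245496 = 343 - 1/245496 = 84205127/245496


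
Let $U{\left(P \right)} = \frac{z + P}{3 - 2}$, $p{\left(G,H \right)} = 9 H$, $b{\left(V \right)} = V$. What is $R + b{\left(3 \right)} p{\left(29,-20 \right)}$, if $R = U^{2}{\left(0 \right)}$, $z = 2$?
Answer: $-536$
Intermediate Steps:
$U{\left(P \right)} = 2 + P$ ($U{\left(P \right)} = \frac{2 + P}{3 - 2} = \frac{2 + P}{1} = \left(2 + P\right) 1 = 2 + P$)
$R = 4$ ($R = \left(2 + 0\right)^{2} = 2^{2} = 4$)
$R + b{\left(3 \right)} p{\left(29,-20 \right)} = 4 + 3 \cdot 9 \left(-20\right) = 4 + 3 \left(-180\right) = 4 - 540 = -536$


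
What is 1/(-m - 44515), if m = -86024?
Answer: 1/41509 ≈ 2.4091e-5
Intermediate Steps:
1/(-m - 44515) = 1/(-1*(-86024) - 44515) = 1/(86024 - 44515) = 1/41509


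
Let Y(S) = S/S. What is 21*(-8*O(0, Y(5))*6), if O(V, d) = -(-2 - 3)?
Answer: -5040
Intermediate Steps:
Y(S) = 1
O(V, d) = 5 (O(V, d) = -1*(-5) = 5)
21*(-8*O(0, Y(5))*6) = 21*(-8*5*6) = 21*(-40*6) = 21*(-240) = -5040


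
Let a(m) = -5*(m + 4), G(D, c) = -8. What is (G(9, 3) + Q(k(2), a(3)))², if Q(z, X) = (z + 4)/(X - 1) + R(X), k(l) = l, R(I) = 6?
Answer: 169/36 ≈ 4.6944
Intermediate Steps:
a(m) = -20 - 5*m (a(m) = -5*(4 + m) = -20 - 5*m)
Q(z, X) = 6 + (4 + z)/(-1 + X) (Q(z, X) = (z + 4)/(X - 1) + 6 = (4 + z)/(-1 + X) + 6 = 6 + (4 + z)/(-1 + X))
(G(9, 3) + Q(k(2), a(3)))² = (-8 + (-2 + 2 + 6*(-20 - 5*3))/(-1 + (-20 - 5*3)))² = (-8 + (-2 + 2 + 6*(-20 - 15))/(-1 + (-20 - 15)))² = (-8 + (-2 + 2 + 6*(-35))/(-1 - 35))² = (-8 + (-2 + 2 - 210)/(-36))² = (-8 - 1/36*(-210))² = (-8 + 35/6)² = (-13/6)² = 169/36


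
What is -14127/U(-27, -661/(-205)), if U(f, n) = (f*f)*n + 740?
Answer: -2896035/633569 ≈ -4.5710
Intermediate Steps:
U(f, n) = 740 + n*f² (U(f, n) = f²*n + 740 = n*f² + 740 = 740 + n*f²)
-14127/U(-27, -661/(-205)) = -14127/(740 - 661/(-205)*(-27)²) = -14127/(740 - 661*(-1/205)*729) = -14127/(740 + (661/205)*729) = -14127/(740 + 481869/205) = -14127/633569/205 = -14127*205/633569 = -2896035/633569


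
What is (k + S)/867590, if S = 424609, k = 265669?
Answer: 345139/433795 ≈ 0.79563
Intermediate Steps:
(k + S)/867590 = (265669 + 424609)/867590 = 690278*(1/867590) = 345139/433795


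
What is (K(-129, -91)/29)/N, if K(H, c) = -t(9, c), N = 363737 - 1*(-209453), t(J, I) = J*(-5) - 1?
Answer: 23/8311255 ≈ 2.7673e-6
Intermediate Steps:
t(J, I) = -1 - 5*J (t(J, I) = -5*J - 1 = -1 - 5*J)
N = 573190 (N = 363737 + 209453 = 573190)
K(H, c) = 46 (K(H, c) = -(-1 - 5*9) = -(-1 - 45) = -1*(-46) = 46)
(K(-129, -91)/29)/N = (46/29)/573190 = ((1/29)*46)*(1/573190) = (46/29)*(1/573190) = 23/8311255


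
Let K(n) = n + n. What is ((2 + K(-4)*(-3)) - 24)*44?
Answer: 88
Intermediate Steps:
K(n) = 2*n
((2 + K(-4)*(-3)) - 24)*44 = ((2 + (2*(-4))*(-3)) - 24)*44 = ((2 - 8*(-3)) - 24)*44 = ((2 + 24) - 24)*44 = (26 - 24)*44 = 2*44 = 88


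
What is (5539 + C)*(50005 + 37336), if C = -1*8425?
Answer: -252066126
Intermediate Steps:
C = -8425
(5539 + C)*(50005 + 37336) = (5539 - 8425)*(50005 + 37336) = -2886*87341 = -252066126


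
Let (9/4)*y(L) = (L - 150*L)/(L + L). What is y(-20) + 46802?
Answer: 420920/9 ≈ 46769.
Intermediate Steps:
y(L) = -298/9 (y(L) = 4*((L - 150*L)/(L + L))/9 = 4*((-149*L)/((2*L)))/9 = 4*((-149*L)*(1/(2*L)))/9 = (4/9)*(-149/2) = -298/9)
y(-20) + 46802 = -298/9 + 46802 = 420920/9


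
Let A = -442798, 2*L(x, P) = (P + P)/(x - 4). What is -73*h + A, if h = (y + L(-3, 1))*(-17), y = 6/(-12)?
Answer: -6210341/14 ≈ -4.4360e+5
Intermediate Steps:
L(x, P) = P/(-4 + x) (L(x, P) = ((P + P)/(x - 4))/2 = ((2*P)/(-4 + x))/2 = (2*P/(-4 + x))/2 = P/(-4 + x))
y = -1/2 (y = 6*(-1/12) = -1/2 ≈ -0.50000)
h = 153/14 (h = (-1/2 + 1/(-4 - 3))*(-17) = (-1/2 + 1/(-7))*(-17) = (-1/2 + 1*(-1/7))*(-17) = (-1/2 - 1/7)*(-17) = -9/14*(-17) = 153/14 ≈ 10.929)
-73*h + A = -73*153/14 - 442798 = -11169/14 - 442798 = -6210341/14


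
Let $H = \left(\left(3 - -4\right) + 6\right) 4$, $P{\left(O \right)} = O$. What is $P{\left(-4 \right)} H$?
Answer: $-208$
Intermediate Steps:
$H = 52$ ($H = \left(\left(3 + 4\right) + 6\right) 4 = \left(7 + 6\right) 4 = 13 \cdot 4 = 52$)
$P{\left(-4 \right)} H = \left(-4\right) 52 = -208$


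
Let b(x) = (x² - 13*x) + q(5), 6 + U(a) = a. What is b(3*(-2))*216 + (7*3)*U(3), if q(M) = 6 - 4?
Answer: 24993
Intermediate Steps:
q(M) = 2
U(a) = -6 + a
b(x) = 2 + x² - 13*x (b(x) = (x² - 13*x) + 2 = 2 + x² - 13*x)
b(3*(-2))*216 + (7*3)*U(3) = (2 + (3*(-2))² - 39*(-2))*216 + (7*3)*(-6 + 3) = (2 + (-6)² - 13*(-6))*216 + 21*(-3) = (2 + 36 + 78)*216 - 63 = 116*216 - 63 = 25056 - 63 = 24993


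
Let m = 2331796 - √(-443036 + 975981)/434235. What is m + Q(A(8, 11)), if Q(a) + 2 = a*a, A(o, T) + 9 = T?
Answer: 2331798 - √532945/434235 ≈ 2.3318e+6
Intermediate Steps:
A(o, T) = -9 + T
Q(a) = -2 + a² (Q(a) = -2 + a*a = -2 + a²)
m = 2331796 - √532945/434235 ≈ 2.3318e+6
m + Q(A(8, 11)) = (2331796 - √532945/434235) + (-2 + (-9 + 11)²) = (2331796 - √532945/434235) + (-2 + 2²) = (2331796 - √532945/434235) + (-2 + 4) = (2331796 - √532945/434235) + 2 = 2331798 - √532945/434235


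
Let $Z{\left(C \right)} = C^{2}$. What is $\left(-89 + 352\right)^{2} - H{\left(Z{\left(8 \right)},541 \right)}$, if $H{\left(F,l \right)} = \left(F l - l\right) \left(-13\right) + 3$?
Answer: $512245$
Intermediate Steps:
$H{\left(F,l \right)} = 3 + 13 l - 13 F l$ ($H{\left(F,l \right)} = \left(- l + F l\right) \left(-13\right) + 3 = \left(13 l - 13 F l\right) + 3 = 3 + 13 l - 13 F l$)
$\left(-89 + 352\right)^{2} - H{\left(Z{\left(8 \right)},541 \right)} = \left(-89 + 352\right)^{2} - \left(3 + 13 \cdot 541 - 13 \cdot 8^{2} \cdot 541\right) = 263^{2} - \left(3 + 7033 - 832 \cdot 541\right) = 69169 - \left(3 + 7033 - 450112\right) = 69169 - -443076 = 69169 + 443076 = 512245$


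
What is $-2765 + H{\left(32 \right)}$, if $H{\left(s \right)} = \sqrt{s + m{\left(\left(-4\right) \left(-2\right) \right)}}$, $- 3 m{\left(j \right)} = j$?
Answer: $-2765 + \frac{2 \sqrt{66}}{3} \approx -2759.6$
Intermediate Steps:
$m{\left(j \right)} = - \frac{j}{3}$
$H{\left(s \right)} = \sqrt{- \frac{8}{3} + s}$ ($H{\left(s \right)} = \sqrt{s - \frac{\left(-4\right) \left(-2\right)}{3}} = \sqrt{s - \frac{8}{3}} = \sqrt{- \frac{8}{3} + s}$)
$-2765 + H{\left(32 \right)} = -2765 + \frac{\sqrt{-24 + 9 \cdot 32}}{3} = -2765 + \frac{\sqrt{-24 + 288}}{3} = -2765 + \frac{\sqrt{264}}{3} = -2765 + \frac{2 \sqrt{66}}{3}$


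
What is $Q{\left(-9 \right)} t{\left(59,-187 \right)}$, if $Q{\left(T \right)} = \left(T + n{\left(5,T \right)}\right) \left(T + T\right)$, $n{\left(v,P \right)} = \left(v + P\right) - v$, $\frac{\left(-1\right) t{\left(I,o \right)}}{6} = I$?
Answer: $-114696$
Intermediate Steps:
$t{\left(I,o \right)} = - 6 I$
$n{\left(v,P \right)} = P$ ($n{\left(v,P \right)} = \left(P + v\right) - v = P$)
$Q{\left(T \right)} = 4 T^{2}$ ($Q{\left(T \right)} = \left(T + T\right) \left(T + T\right) = 2 T 2 T = 4 T^{2}$)
$Q{\left(-9 \right)} t{\left(59,-187 \right)} = 4 \left(-9\right)^{2} \left(\left(-6\right) 59\right) = 4 \cdot 81 \left(-354\right) = 324 \left(-354\right) = -114696$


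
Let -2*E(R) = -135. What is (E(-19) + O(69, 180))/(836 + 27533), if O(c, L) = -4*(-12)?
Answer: 21/5158 ≈ 0.0040713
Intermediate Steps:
E(R) = 135/2 (E(R) = -½*(-135) = 135/2)
O(c, L) = 48
(E(-19) + O(69, 180))/(836 + 27533) = (135/2 + 48)/(836 + 27533) = (231/2)/28369 = (231/2)*(1/28369) = 21/5158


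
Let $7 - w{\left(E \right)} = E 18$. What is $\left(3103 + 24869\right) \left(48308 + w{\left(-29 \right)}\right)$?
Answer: $1366068564$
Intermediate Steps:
$w{\left(E \right)} = 7 - 18 E$ ($w{\left(E \right)} = 7 - E 18 = 7 - 18 E$)
$\left(3103 + 24869\right) \left(48308 + w{\left(-29 \right)}\right) = \left(3103 + 24869\right) \left(48308 + \left(7 - -522\right)\right) = 27972 \left(48308 + \left(7 + 522\right)\right) = 27972 \left(48308 + 529\right) = 27972 \cdot 48837 = 1366068564$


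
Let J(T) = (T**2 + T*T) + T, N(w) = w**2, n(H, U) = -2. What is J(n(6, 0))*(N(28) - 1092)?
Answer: -1848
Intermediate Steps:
J(T) = T + 2*T**2 (J(T) = (T**2 + T**2) + T = 2*T**2 + T = T + 2*T**2)
J(n(6, 0))*(N(28) - 1092) = (-2*(1 + 2*(-2)))*(28**2 - 1092) = (-2*(1 - 4))*(784 - 1092) = -2*(-3)*(-308) = 6*(-308) = -1848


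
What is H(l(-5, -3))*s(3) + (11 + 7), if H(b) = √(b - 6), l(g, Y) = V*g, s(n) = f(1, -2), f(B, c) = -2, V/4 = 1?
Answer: 18 - 2*I*√26 ≈ 18.0 - 10.198*I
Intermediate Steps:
V = 4 (V = 4*1 = 4)
s(n) = -2
l(g, Y) = 4*g
H(b) = √(-6 + b)
H(l(-5, -3))*s(3) + (11 + 7) = √(-6 + 4*(-5))*(-2) + (11 + 7) = √(-6 - 20)*(-2) + 18 = √(-26)*(-2) + 18 = (I*√26)*(-2) + 18 = -2*I*√26 + 18 = 18 - 2*I*√26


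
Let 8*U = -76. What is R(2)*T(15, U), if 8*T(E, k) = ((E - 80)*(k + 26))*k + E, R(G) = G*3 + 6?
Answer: 122445/8 ≈ 15306.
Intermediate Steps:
U = -19/2 (U = (⅛)*(-76) = -19/2 ≈ -9.5000)
R(G) = 6 + 3*G (R(G) = 3*G + 6 = 6 + 3*G)
T(E, k) = E/8 + k*(-80 + E)*(26 + k)/8 (T(E, k) = (((E - 80)*(k + 26))*k + E)/8 = (((-80 + E)*(26 + k))*k + E)/8 = (k*(-80 + E)*(26 + k) + E)/8 = (E + k*(-80 + E)*(26 + k))/8 = E/8 + k*(-80 + E)*(26 + k)/8)
R(2)*T(15, U) = (6 + 3*2)*(-260*(-19/2) - 10*(-19/2)² + (⅛)*15 + (⅛)*15*(-19/2)² + (13/4)*15*(-19/2)) = (6 + 6)*(2470 - 10*361/4 + 15/8 + (⅛)*15*(361/4) - 3705/8) = 12*(2470 - 1805/2 + 15/8 + 5415/32 - 3705/8) = 12*(40815/32) = 122445/8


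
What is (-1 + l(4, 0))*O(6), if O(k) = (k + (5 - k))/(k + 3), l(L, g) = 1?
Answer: 0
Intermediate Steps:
O(k) = 5/(3 + k)
(-1 + l(4, 0))*O(6) = (-1 + 1)*(5/(3 + 6)) = 0*(5/9) = 0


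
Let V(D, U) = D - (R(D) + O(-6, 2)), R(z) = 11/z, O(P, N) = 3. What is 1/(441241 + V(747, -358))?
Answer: 747/330162784 ≈ 2.2625e-6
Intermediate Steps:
V(D, U) = -3 + D - 11/D (V(D, U) = D - (11/D + 3) = D - (3 + 11/D) = D + (-3 - 11/D) = -3 + D - 11/D)
1/(441241 + V(747, -358)) = 1/(441241 + (-3 + 747 - 11/747)) = 1/(441241 + 555757/747) = 1/(330162784/747) = 747/330162784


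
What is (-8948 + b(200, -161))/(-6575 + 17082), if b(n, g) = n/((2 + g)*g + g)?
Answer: -113809512/133638533 ≈ -0.85162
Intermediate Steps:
b(n, g) = n/(g + g*(2 + g)) (b(n, g) = n/(g*(2 + g) + g) = n/(g + g*(2 + g)))
(-8948 + b(200, -161))/(-6575 + 17082) = (-8948 + 200/(-161*(3 - 161)))/(-6575 + 17082) = (-8948 + 200*(-1/161)/(-158))/10507 = (-8948 + 200*(-1/161)*(-1/158))*(1/10507) = (-8948 + 100/12719)*(1/10507) = -113809512/12719*1/10507 = -113809512/133638533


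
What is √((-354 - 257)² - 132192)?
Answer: 7*√4921 ≈ 491.05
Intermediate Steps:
√((-354 - 257)² - 132192) = √((-611)² - 132192) = √(373321 - 132192) = √241129 = 7*√4921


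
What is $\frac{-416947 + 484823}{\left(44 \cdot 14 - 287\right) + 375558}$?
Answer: $\frac{67876}{375887} \approx 0.18058$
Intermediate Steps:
$\frac{-416947 + 484823}{\left(44 \cdot 14 - 287\right) + 375558} = \frac{67876}{\left(616 - 287\right) + 375558} = \frac{67876}{329 + 375558} = \frac{67876}{375887}$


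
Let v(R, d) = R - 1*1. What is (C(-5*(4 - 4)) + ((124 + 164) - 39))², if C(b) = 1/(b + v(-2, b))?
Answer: 556516/9 ≈ 61835.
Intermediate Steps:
v(R, d) = -1 + R (v(R, d) = R - 1 = -1 + R)
C(b) = 1/(-3 + b) (C(b) = 1/(b + (-1 - 2)) = 1/(b - 3) = 1/(-3 + b))
(C(-5*(4 - 4)) + ((124 + 164) - 39))² = (1/(-3 - 5*(4 - 4)) + ((124 + 164) - 39))² = (1/(-3 - 5*0) + (288 - 39))² = (1/(-3 + 0) + 249)² = (1/(-3) + 249)² = (-⅓ + 249)² = (746/3)² = 556516/9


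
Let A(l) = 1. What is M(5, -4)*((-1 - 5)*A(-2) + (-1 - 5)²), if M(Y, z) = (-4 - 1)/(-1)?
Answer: 150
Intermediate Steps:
M(Y, z) = 5 (M(Y, z) = -5*(-1) = 5)
M(5, -4)*((-1 - 5)*A(-2) + (-1 - 5)²) = 5*((-1 - 5)*1 + (-1 - 5)²) = 5*(-6*1 + (-6)²) = 5*(-6 + 36) = 5*30 = 150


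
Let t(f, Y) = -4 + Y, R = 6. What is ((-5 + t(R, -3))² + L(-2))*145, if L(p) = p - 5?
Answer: 19865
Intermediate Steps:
L(p) = -5 + p
((-5 + t(R, -3))² + L(-2))*145 = ((-5 + (-4 - 3))² + (-5 - 2))*145 = ((-5 - 7)² - 7)*145 = ((-12)² - 7)*145 = (144 - 7)*145 = 137*145 = 19865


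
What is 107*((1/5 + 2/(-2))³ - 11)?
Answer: -153973/125 ≈ -1231.8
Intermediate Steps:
107*((1/5 + 2/(-2))³ - 11) = 107*((1*(⅕) + 2*(-½))³ - 11) = 107*((⅕ - 1)³ - 11) = 107*((-⅘)³ - 11) = 107*(-64/125 - 11) = 107*(-1439/125) = -153973/125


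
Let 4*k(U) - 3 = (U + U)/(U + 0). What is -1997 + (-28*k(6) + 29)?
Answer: -2003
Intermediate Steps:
k(U) = 5/4 (k(U) = ¾ + ((U + U)/(U + 0))/4 = ¾ + ((2*U)/U)/4 = ¾ + (¼)*2 = ¾ + ½ = 5/4)
-1997 + (-28*k(6) + 29) = -1997 + (-28*5/4 + 29) = -1997 + (-35 + 29) = -1997 - 6 = -2003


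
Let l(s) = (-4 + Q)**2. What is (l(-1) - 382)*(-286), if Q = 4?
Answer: 109252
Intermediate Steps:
l(s) = 0 (l(s) = (-4 + 4)**2 = 0**2 = 0)
(l(-1) - 382)*(-286) = (0 - 382)*(-286) = -382*(-286) = 109252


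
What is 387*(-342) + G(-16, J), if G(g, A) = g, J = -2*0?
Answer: -132370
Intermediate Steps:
J = 0
387*(-342) + G(-16, J) = 387*(-342) - 16 = -132354 - 16 = -132370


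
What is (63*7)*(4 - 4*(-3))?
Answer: 7056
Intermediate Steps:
(63*7)*(4 - 4*(-3)) = 441*(4 + 12) = 441*16 = 7056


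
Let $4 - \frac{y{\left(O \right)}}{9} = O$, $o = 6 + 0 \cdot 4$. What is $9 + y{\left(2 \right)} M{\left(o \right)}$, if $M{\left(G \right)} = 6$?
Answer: $117$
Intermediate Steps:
$o = 6$ ($o = 6 + 0 = 6$)
$y{\left(O \right)} = 36 - 9 O$
$9 + y{\left(2 \right)} M{\left(o \right)} = 9 + \left(36 - 18\right) 6 = 9 + 18 \cdot 6 = 9 + 108 = 117$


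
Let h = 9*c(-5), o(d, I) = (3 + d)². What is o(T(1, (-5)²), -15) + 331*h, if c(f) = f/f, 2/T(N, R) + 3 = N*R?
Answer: 361615/121 ≈ 2988.6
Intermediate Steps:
T(N, R) = 2/(-3 + N*R)
c(f) = 1
h = 9 (h = 9*1 = 9)
o(T(1, (-5)²), -15) + 331*h = (3 + 2/(-3 + 1*(-5)²))² + 331*9 = (3 + 2/(-3 + 1*25))² + 2979 = (3 + 2/(-3 + 25))² + 2979 = (3 + 2/22)² + 2979 = (3 + 2*(1/22))² + 2979 = (3 + 1/11)² + 2979 = (34/11)² + 2979 = 1156/121 + 2979 = 361615/121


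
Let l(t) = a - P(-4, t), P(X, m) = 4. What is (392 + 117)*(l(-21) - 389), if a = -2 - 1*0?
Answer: -201055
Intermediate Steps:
a = -2 (a = -2 + 0 = -2)
l(t) = -6 (l(t) = -2 - 1*4 = -2 - 4 = -6)
(392 + 117)*(l(-21) - 389) = (392 + 117)*(-6 - 389) = 509*(-395) = -201055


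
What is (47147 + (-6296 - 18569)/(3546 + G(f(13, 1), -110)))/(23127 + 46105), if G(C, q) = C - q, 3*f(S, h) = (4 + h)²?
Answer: 64776547/95133422 ≈ 0.68090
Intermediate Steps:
f(S, h) = (4 + h)²/3
(47147 + (-6296 - 18569)/(3546 + G(f(13, 1), -110)))/(23127 + 46105) = (47147 + (-6296 - 18569)/(3546 + ((4 + 1)²/3 - 1*(-110))))/(23127 + 46105) = (47147 - 24865/(3546 + ((⅓)*5² + 110)))/69232 = (47147 - 24865/(3546 + ((⅓)*25 + 110)))*(1/69232) = (47147 - 24865/(3546 + (25/3 + 110)))*(1/69232) = (47147 - 24865/(3546 + 355/3))*(1/69232) = (47147 - 24865/10993/3)*(1/69232) = (47147 - 24865*3/10993)*(1/69232) = (47147 - 74595/10993)*(1/69232) = (518212376/10993)*(1/69232) = 64776547/95133422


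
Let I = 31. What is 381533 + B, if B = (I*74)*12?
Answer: 409061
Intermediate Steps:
B = 27528 (B = (31*74)*12 = 2294*12 = 27528)
381533 + B = 381533 + 27528 = 409061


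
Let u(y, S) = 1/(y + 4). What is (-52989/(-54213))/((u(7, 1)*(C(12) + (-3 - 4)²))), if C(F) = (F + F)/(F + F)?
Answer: 11429/53150 ≈ 0.21503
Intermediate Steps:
C(F) = 1 (C(F) = (2*F)/((2*F)) = (2*F)*(1/(2*F)) = 1)
u(y, S) = 1/(4 + y)
(-52989/(-54213))/((u(7, 1)*(C(12) + (-3 - 4)²))) = (-52989/(-54213))/(((1 + (-3 - 4)²)/(4 + 7))) = (-52989*(-1/54213))/(((1 + (-7)²)/11)) = 1039/(1063*(((1 + 49)/11))) = 1039/(1063*(((1/11)*50))) = 1039/(1063*(50/11)) = (1039/1063)*(11/50) = 11429/53150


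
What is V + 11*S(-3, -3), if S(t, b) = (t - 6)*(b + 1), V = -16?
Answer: 182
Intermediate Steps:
S(t, b) = (1 + b)*(-6 + t) (S(t, b) = (-6 + t)*(1 + b) = (1 + b)*(-6 + t))
V + 11*S(-3, -3) = -16 + 11*(-6 - 3 - 6*(-3) - 3*(-3)) = -16 + 11*(-6 - 3 + 18 + 9) = -16 + 11*18 = -16 + 198 = 182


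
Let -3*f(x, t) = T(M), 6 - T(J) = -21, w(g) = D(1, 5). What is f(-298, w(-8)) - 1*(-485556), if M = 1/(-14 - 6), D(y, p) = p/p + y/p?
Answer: 485547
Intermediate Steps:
D(y, p) = 1 + y/p
M = -1/20 (M = 1/(-20) = -1/20 ≈ -0.050000)
w(g) = 6/5 (w(g) = (5 + 1)/5 = (⅕)*6 = 6/5)
T(J) = 27 (T(J) = 6 - 1*(-21) = 6 + 21 = 27)
f(x, t) = -9 (f(x, t) = -⅓*27 = -9)
f(-298, w(-8)) - 1*(-485556) = -9 - 1*(-485556) = -9 + 485556 = 485547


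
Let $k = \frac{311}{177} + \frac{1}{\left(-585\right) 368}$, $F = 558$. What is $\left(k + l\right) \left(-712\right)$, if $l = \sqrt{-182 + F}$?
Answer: $- \frac{1986239789}{1587690} - 1424 \sqrt{94} \approx -15057.0$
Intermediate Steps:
$k = \frac{22317301}{12701520}$ ($k = 311 \cdot \frac{1}{177} - \frac{1}{215280} = \frac{311}{177} - \frac{1}{215280} = \frac{22317301}{12701520} \approx 1.7571$)
$l = 2 \sqrt{94}$ ($l = \sqrt{-182 + 558} = \sqrt{376} = 2 \sqrt{94} \approx 19.391$)
$\left(k + l\right) \left(-712\right) = \left(\frac{22317301}{12701520} + 2 \sqrt{94}\right) \left(-712\right) = - \frac{1986239789}{1587690} - 1424 \sqrt{94}$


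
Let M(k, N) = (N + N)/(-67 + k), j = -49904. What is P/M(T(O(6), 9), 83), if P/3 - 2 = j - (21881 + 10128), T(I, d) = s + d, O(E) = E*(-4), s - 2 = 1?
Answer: 13515315/166 ≈ 81418.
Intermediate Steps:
s = 3 (s = 2 + 1 = 3)
O(E) = -4*E
T(I, d) = 3 + d
M(k, N) = 2*N/(-67 + k) (M(k, N) = (2*N)/(-67 + k) = 2*N/(-67 + k))
P = -245733 (P = 6 + 3*(-49904 - (21881 + 10128)) = 6 + 3*(-49904 - 1*32009) = 6 + 3*(-49904 - 32009) = 6 + 3*(-81913) = 6 - 245739 = -245733)
P/M(T(O(6), 9), 83) = -245733/(2*83/(-67 + (3 + 9))) = -245733/(2*83/(-67 + 12)) = -245733/(2*83/(-55)) = -245733/(2*83*(-1/55)) = -245733/(-166/55) = -245733*(-55/166) = 13515315/166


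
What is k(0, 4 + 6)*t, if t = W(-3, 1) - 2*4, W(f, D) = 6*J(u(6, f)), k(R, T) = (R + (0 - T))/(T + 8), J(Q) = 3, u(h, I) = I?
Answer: -50/9 ≈ -5.5556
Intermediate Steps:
k(R, T) = (R - T)/(8 + T)
W(f, D) = 18 (W(f, D) = 6*3 = 18)
t = 10 (t = 18 - 2*4 = 18 - 8 = 10)
k(0, 4 + 6)*t = ((0 - (4 + 6))/(8 + (4 + 6)))*10 = ((0 - 1*10)/(8 + 10))*10 = ((0 - 10)/18)*10 = ((1/18)*(-10))*10 = -5/9*10 = -50/9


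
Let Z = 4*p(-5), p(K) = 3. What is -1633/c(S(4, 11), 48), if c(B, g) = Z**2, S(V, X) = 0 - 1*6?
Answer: -1633/144 ≈ -11.340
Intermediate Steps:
S(V, X) = -6 (S(V, X) = 0 - 6 = -6)
Z = 12 (Z = 4*3 = 12)
c(B, g) = 144 (c(B, g) = 12**2 = 144)
-1633/c(S(4, 11), 48) = -1633/144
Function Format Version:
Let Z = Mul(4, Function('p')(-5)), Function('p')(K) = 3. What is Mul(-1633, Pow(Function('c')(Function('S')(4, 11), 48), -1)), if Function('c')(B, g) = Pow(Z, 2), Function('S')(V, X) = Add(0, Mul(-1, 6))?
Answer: Rational(-1633, 144) ≈ -11.340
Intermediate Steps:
Function('S')(V, X) = -6 (Function('S')(V, X) = Add(0, -6) = -6)
Z = 12 (Z = Mul(4, 3) = 12)
Function('c')(B, g) = 144 (Function('c')(B, g) = Pow(12, 2) = 144)
Mul(-1633, Pow(Function('c')(Function('S')(4, 11), 48), -1)) = Mul(-1633, Pow(144, -1)) = Mul(-1633, Rational(1, 144)) = Rational(-1633, 144)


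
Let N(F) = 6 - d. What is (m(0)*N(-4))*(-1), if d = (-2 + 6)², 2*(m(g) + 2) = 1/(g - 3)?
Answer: -65/3 ≈ -21.667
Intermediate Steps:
m(g) = -2 + 1/(2*(-3 + g)) (m(g) = -2 + 1/(2*(g - 3)) = -2 + 1/(2*(-3 + g)))
d = 16 (d = 4² = 16)
N(F) = -10 (N(F) = 6 - 1*16 = 6 - 16 = -10)
(m(0)*N(-4))*(-1) = (((13 - 4*0)/(2*(-3 + 0)))*(-10))*(-1) = (((½)*(13 + 0)/(-3))*(-10))*(-1) = (((½)*(-⅓)*13)*(-10))*(-1) = -13/6*(-10)*(-1) = (65/3)*(-1) = -65/3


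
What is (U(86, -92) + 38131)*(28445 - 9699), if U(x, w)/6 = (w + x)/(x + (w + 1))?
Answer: 3574693486/5 ≈ 7.1494e+8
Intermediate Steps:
U(x, w) = 6*(w + x)/(1 + w + x) (U(x, w) = 6*((w + x)/(x + (w + 1))) = 6*((w + x)/(x + (1 + w))) = 6*((w + x)/(1 + w + x)) = 6*(w + x)/(1 + w + x))
(U(86, -92) + 38131)*(28445 - 9699) = (6*(-92 + 86)/(1 - 92 + 86) + 38131)*(28445 - 9699) = (6*(-6)/(-5) + 38131)*18746 = (6*(-⅕)*(-6) + 38131)*18746 = (36/5 + 38131)*18746 = (190691/5)*18746 = 3574693486/5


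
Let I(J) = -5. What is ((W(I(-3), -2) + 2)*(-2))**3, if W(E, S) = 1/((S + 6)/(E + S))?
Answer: -1/8 ≈ -0.12500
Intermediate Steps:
W(E, S) = (E + S)/(6 + S) (W(E, S) = 1/((6 + S)/(E + S)) = (E + S)/(6 + S))
((W(I(-3), -2) + 2)*(-2))**3 = (((-5 - 2)/(6 - 2) + 2)*(-2))**3 = ((-7/4 + 2)*(-2))**3 = ((1/4)*(-2))**3 = (-1/2)**3 = -1/8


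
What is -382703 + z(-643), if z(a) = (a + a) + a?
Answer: -384632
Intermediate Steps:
z(a) = 3*a (z(a) = 2*a + a = 3*a)
-382703 + z(-643) = -382703 + 3*(-643) = -382703 - 1929 = -384632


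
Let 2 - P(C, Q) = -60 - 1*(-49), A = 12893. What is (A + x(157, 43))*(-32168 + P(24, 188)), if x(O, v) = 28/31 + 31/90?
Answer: -231354909881/558 ≈ -4.1461e+8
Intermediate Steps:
x(O, v) = 3481/2790 (x(O, v) = 28*(1/31) + 31*(1/90) = 28/31 + 31/90 = 3481/2790)
P(C, Q) = 13 (P(C, Q) = 2 - (-60 - 1*(-49)) = 2 - (-60 + 49) = 2 - 1*(-11) = 2 + 11 = 13)
(A + x(157, 43))*(-32168 + P(24, 188)) = (12893 + 3481/2790)*(-32168 + 13) = (35974951/2790)*(-32155) = -231354909881/558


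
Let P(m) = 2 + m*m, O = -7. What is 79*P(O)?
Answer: 4029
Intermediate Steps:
P(m) = 2 + m**2
79*P(O) = 79*(2 + (-7)**2) = 79*(2 + 49) = 79*51 = 4029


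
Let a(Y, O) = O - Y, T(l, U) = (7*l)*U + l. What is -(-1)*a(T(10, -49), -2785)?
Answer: 635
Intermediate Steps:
T(l, U) = l + 7*U*l (T(l, U) = 7*U*l + l = l + 7*U*l)
-(-1)*a(T(10, -49), -2785) = -(-1)*(-2785 - 10*(1 + 7*(-49))) = -(-1)*(-2785 - 10*(1 - 343)) = -(-1)*(-2785 - 10*(-342)) = -(-1)*(-2785 - 1*(-3420)) = -(-1)*(-2785 + 3420) = -(-1)*635 = -1*(-635) = 635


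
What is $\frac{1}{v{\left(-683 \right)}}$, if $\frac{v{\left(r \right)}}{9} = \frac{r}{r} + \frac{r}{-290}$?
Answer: $\frac{290}{8757} \approx 0.033116$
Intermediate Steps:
$v{\left(r \right)} = 9 - \frac{9 r}{290}$ ($v{\left(r \right)} = 9 \left(\frac{r}{r} + \frac{r}{-290}\right) = 9 \left(1 + r \left(- \frac{1}{290}\right)\right) = 9 \left(1 - \frac{r}{290}\right) = 9 - \frac{9 r}{290}$)
$\frac{1}{v{\left(-683 \right)}} = \frac{1}{9 - - \frac{6147}{290}} = \frac{1}{9 + \frac{6147}{290}} = \frac{1}{\frac{8757}{290}} = \frac{290}{8757}$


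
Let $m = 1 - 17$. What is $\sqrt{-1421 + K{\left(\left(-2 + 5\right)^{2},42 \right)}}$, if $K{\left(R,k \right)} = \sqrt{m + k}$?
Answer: $\sqrt{-1421 + \sqrt{26}} \approx 37.628 i$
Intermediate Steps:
$m = -16$ ($m = 1 - 17 = -16$)
$K{\left(R,k \right)} = \sqrt{-16 + k}$
$\sqrt{-1421 + K{\left(\left(-2 + 5\right)^{2},42 \right)}} = \sqrt{-1421 + \sqrt{-16 + 42}} = \sqrt{-1421 + \sqrt{26}}$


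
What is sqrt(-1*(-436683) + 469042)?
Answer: 5*sqrt(36229) ≈ 951.70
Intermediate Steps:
sqrt(-1*(-436683) + 469042) = sqrt(436683 + 469042) = sqrt(905725) = 5*sqrt(36229)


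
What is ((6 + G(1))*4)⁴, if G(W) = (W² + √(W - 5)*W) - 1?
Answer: 114688 + 393216*I ≈ 1.1469e+5 + 3.9322e+5*I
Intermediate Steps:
G(W) = -1 + W² + W*√(-5 + W) (G(W) = (W² + √(-5 + W)*W) - 1 = (W² + W*√(-5 + W)) - 1 = -1 + W² + W*√(-5 + W))
((6 + G(1))*4)⁴ = ((6 + (-1 + 1² + 1*√(-5 + 1)))*4)⁴ = ((6 + (-1 + 1 + 1*√(-4)))*4)⁴ = ((6 + (-1 + 1 + 1*(2*I)))*4)⁴ = ((6 + (-1 + 1 + 2*I))*4)⁴ = ((6 + 2*I)*4)⁴ = (24 + 8*I)⁴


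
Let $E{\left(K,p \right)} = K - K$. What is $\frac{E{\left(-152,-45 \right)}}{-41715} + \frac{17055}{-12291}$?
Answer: $- \frac{5685}{4097} \approx -1.3876$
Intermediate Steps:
$E{\left(K,p \right)} = 0$
$\frac{E{\left(-152,-45 \right)}}{-41715} + \frac{17055}{-12291} = \frac{0}{-41715} + \frac{17055}{-12291} = 0 \left(- \frac{1}{41715}\right) + 17055 \left(- \frac{1}{12291}\right) = 0 - \frac{5685}{4097} = - \frac{5685}{4097}$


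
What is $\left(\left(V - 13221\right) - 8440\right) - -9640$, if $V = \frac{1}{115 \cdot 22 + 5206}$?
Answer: $- \frac{92994455}{7736} \approx -12021.0$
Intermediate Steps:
$V = \frac{1}{7736}$ ($V = \frac{1}{2530 + 5206} = \frac{1}{7736} \approx 0.00012927$)
$\left(\left(V - 13221\right) - 8440\right) - -9640 = \left(\left(\frac{1}{7736} - 13221\right) - 8440\right) - -9640 = \left(- \frac{102277655}{7736} - 8440\right) + 9640 = - \frac{167569495}{7736} + 9640 = - \frac{92994455}{7736}$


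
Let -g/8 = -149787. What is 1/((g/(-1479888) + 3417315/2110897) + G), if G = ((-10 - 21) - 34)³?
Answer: -43387376938/11915223283764511 ≈ -3.6413e-6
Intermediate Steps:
g = 1198296 (g = -8*(-149787) = 1198296)
G = -274625 (G = (-31 - 34)³ = (-65)³ = -274625)
1/((g/(-1479888) + 3417315/2110897) + G) = 1/((1198296/(-1479888) + 3417315/2110897) - 274625) = 1/((1198296*(-1/1479888) + 3417315*(1/2110897)) - 274625) = 1/((-16643/20554 + 3417315/2110897) - 274625) = 1/(35107833739/43387376938 - 274625) = 1/(-11915223283764511/43387376938) = -43387376938/11915223283764511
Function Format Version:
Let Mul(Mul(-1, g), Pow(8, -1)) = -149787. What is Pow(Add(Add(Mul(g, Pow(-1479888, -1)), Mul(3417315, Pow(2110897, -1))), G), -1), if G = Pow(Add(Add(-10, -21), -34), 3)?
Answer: Rational(-43387376938, 11915223283764511) ≈ -3.6413e-6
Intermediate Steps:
g = 1198296 (g = Mul(-8, -149787) = 1198296)
G = -274625 (G = Pow(Add(-31, -34), 3) = Pow(-65, 3) = -274625)
Pow(Add(Add(Mul(g, Pow(-1479888, -1)), Mul(3417315, Pow(2110897, -1))), G), -1) = Pow(Add(Add(Mul(1198296, Pow(-1479888, -1)), Mul(3417315, Pow(2110897, -1))), -274625), -1) = Pow(Add(Add(Mul(1198296, Rational(-1, 1479888)), Mul(3417315, Rational(1, 2110897))), -274625), -1) = Pow(Add(Add(Rational(-16643, 20554), Rational(3417315, 2110897)), -274625), -1) = Pow(Add(Rational(35107833739, 43387376938), -274625), -1) = Pow(Rational(-11915223283764511, 43387376938), -1) = Rational(-43387376938, 11915223283764511)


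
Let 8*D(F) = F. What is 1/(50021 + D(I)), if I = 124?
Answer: 2/100073 ≈ 1.9985e-5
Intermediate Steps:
D(F) = F/8
1/(50021 + D(I)) = 1/(50021 + (⅛)*124) = 1/(50021 + 31/2) = 1/(100073/2) = 2/100073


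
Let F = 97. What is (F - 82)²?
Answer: 225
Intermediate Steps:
(F - 82)² = (97 - 82)² = 15² = 225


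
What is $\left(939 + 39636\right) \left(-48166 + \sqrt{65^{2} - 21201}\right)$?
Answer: $-1954335450 + 162300 i \sqrt{1061} \approx -1.9543 \cdot 10^{9} + 5.2866 \cdot 10^{6} i$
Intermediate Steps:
$\left(939 + 39636\right) \left(-48166 + \sqrt{65^{2} - 21201}\right) = 40575 \left(-48166 + \sqrt{4225 - 21201}\right) = 40575 \left(-48166 + \sqrt{-16976}\right) = 40575 \left(-48166 + 4 i \sqrt{1061}\right) = -1954335450 + 162300 i \sqrt{1061}$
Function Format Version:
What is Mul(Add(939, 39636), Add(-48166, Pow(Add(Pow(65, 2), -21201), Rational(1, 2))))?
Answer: Add(-1954335450, Mul(162300, I, Pow(1061, Rational(1, 2)))) ≈ Add(-1.9543e+9, Mul(5.2866e+6, I))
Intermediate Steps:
Mul(Add(939, 39636), Add(-48166, Pow(Add(Pow(65, 2), -21201), Rational(1, 2)))) = Mul(40575, Add(-48166, Pow(Add(4225, -21201), Rational(1, 2)))) = Mul(40575, Add(-48166, Pow(-16976, Rational(1, 2)))) = Mul(40575, Add(-48166, Mul(4, I, Pow(1061, Rational(1, 2))))) = Add(-1954335450, Mul(162300, I, Pow(1061, Rational(1, 2))))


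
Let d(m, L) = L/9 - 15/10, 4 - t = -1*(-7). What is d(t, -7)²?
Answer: 1681/324 ≈ 5.1883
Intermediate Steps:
t = -3 (t = 4 - (-1)*(-7) = 4 - 1*7 = 4 - 7 = -3)
d(m, L) = -3/2 + L/9 (d(m, L) = L*(⅑) - 15*⅒ = L/9 - 3/2 = -3/2 + L/9)
d(t, -7)² = (-3/2 + (⅑)*(-7))² = (-3/2 - 7/9)² = (-41/18)² = 1681/324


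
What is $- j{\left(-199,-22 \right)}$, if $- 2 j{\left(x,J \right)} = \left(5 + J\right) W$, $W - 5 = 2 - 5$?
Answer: $-17$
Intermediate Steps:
$W = 2$ ($W = 5 + \left(2 - 5\right) = 5 - 3 = 2$)
$j{\left(x,J \right)} = -5 - J$ ($j{\left(x,J \right)} = - \frac{\left(5 + J\right) 2}{2} = - \frac{10 + 2 J}{2} = -5 - J$)
$- j{\left(-199,-22 \right)} = - (-5 - -22) = - (-5 + 22) = \left(-1\right) 17 = -17$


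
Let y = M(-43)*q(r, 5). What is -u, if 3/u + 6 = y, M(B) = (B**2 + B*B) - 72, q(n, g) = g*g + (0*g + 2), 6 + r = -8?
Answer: -1/32632 ≈ -3.0645e-5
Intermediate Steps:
r = -14 (r = -6 - 8 = -14)
q(n, g) = 2 + g**2 (q(n, g) = g**2 + (0 + 2) = g**2 + 2 = 2 + g**2)
M(B) = -72 + 2*B**2 (M(B) = (B**2 + B**2) - 72 = 2*B**2 - 72 = -72 + 2*B**2)
y = 97902 (y = (-72 + 2*(-43)**2)*(2 + 5**2) = (-72 + 2*1849)*(2 + 25) = (-72 + 3698)*27 = 3626*27 = 97902)
u = 1/32632 (u = 3/(-6 + 97902) = 3/97896 = 3*(1/97896) = 1/32632 ≈ 3.0645e-5)
-u = -1*1/32632 = -1/32632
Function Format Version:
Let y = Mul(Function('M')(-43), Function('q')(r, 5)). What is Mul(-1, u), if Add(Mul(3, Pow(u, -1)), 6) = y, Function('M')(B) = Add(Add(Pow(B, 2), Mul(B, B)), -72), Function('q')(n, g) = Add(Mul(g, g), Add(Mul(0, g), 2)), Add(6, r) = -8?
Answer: Rational(-1, 32632) ≈ -3.0645e-5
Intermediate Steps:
r = -14 (r = Add(-6, -8) = -14)
Function('q')(n, g) = Add(2, Pow(g, 2)) (Function('q')(n, g) = Add(Pow(g, 2), Add(0, 2)) = Add(Pow(g, 2), 2) = Add(2, Pow(g, 2)))
Function('M')(B) = Add(-72, Mul(2, Pow(B, 2))) (Function('M')(B) = Add(Add(Pow(B, 2), Pow(B, 2)), -72) = Add(Mul(2, Pow(B, 2)), -72) = Add(-72, Mul(2, Pow(B, 2))))
y = 97902 (y = Mul(Add(-72, Mul(2, Pow(-43, 2))), Add(2, Pow(5, 2))) = Mul(Add(-72, Mul(2, 1849)), Add(2, 25)) = Mul(Add(-72, 3698), 27) = Mul(3626, 27) = 97902)
u = Rational(1, 32632) (u = Mul(3, Pow(Add(-6, 97902), -1)) = Mul(3, Pow(97896, -1)) = Mul(3, Rational(1, 97896)) = Rational(1, 32632) ≈ 3.0645e-5)
Mul(-1, u) = Mul(-1, Rational(1, 32632)) = Rational(-1, 32632)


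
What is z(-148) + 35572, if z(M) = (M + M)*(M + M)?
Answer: 123188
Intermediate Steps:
z(M) = 4*M**2 (z(M) = (2*M)*(2*M) = 4*M**2)
z(-148) + 35572 = 4*(-148)**2 + 35572 = 4*21904 + 35572 = 87616 + 35572 = 123188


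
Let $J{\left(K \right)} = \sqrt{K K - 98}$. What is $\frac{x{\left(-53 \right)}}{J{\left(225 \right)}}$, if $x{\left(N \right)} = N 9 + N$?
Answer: $- \frac{530 \sqrt{50527}}{50527} \approx -2.3578$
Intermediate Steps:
$x{\left(N \right)} = 10 N$ ($x{\left(N \right)} = 9 N + N = 10 N$)
$J{\left(K \right)} = \sqrt{-98 + K^{2}}$ ($J{\left(K \right)} = \sqrt{K^{2} - 98} = \sqrt{-98 + K^{2}}$)
$\frac{x{\left(-53 \right)}}{J{\left(225 \right)}} = \frac{10 \left(-53\right)}{\sqrt{-98 + 225^{2}}} = - \frac{530}{\sqrt{-98 + 50625}} = - \frac{530}{\sqrt{50527}} = - 530 \frac{\sqrt{50527}}{50527} = - \frac{530 \sqrt{50527}}{50527}$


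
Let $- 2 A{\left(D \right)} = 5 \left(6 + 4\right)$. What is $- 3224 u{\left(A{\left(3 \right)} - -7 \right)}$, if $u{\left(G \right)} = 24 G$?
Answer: $1392768$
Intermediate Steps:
$A{\left(D \right)} = -25$ ($A{\left(D \right)} = - \frac{5 \left(6 + 4\right)}{2} = - \frac{5 \cdot 10}{2} = \left(- \frac{1}{2}\right) 50 = -25$)
$- 3224 u{\left(A{\left(3 \right)} - -7 \right)} = - 3224 \cdot 24 \left(-25 - -7\right) = - 3224 \cdot 24 \left(-25 + 7\right) = - 3224 \cdot 24 \left(-18\right) = \left(-3224\right) \left(-432\right) = 1392768$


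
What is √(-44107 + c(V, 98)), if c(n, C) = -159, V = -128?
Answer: I*√44266 ≈ 210.39*I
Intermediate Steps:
√(-44107 + c(V, 98)) = √(-44107 - 159) = √(-44266) = I*√44266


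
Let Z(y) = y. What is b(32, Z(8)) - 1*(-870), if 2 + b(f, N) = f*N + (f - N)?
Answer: 1148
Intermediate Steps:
b(f, N) = -2 + f - N + N*f (b(f, N) = -2 + (f*N + (f - N)) = -2 + (N*f + (f - N)) = -2 + (f - N + N*f) = -2 + f - N + N*f)
b(32, Z(8)) - 1*(-870) = (-2 + 32 - 1*8 + 8*32) - 1*(-870) = (-2 + 32 - 8 + 256) + 870 = 278 + 870 = 1148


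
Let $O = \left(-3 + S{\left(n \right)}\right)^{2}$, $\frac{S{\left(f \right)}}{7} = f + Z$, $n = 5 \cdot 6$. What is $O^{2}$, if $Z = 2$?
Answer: $2385443281$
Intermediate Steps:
$n = 30$
$S{\left(f \right)} = 14 + 7 f$ ($S{\left(f \right)} = 7 \left(f + 2\right) = 7 \left(2 + f\right) = 14 + 7 f$)
$O = 48841$ ($O = \left(-3 + \left(14 + 7 \cdot 30\right)\right)^{2} = \left(-3 + \left(14 + 210\right)\right)^{2} = \left(-3 + 224\right)^{2} = 221^{2} = 48841$)
$O^{2} = 48841^{2} = 2385443281$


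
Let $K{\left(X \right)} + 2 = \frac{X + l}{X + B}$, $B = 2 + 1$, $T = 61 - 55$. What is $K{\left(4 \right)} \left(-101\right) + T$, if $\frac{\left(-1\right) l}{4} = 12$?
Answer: $\frac{5900}{7} \approx 842.86$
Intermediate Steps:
$T = 6$ ($T = 61 - 55 = 6$)
$B = 3$
$l = -48$ ($l = \left(-4\right) 12 = -48$)
$K{\left(X \right)} = -2 + \frac{-48 + X}{3 + X}$ ($K{\left(X \right)} = -2 + \frac{X - 48}{X + 3} = -2 + \frac{-48 + X}{3 + X}$)
$K{\left(4 \right)} \left(-101\right) + T = \frac{-54 - 4}{3 + 4} \left(-101\right) + 6 = \frac{-54 - 4}{7} \left(-101\right) + 6 = \frac{1}{7} \left(-58\right) \left(-101\right) + 6 = \left(- \frac{58}{7}\right) \left(-101\right) + 6 = \frac{5858}{7} + 6 = \frac{5900}{7}$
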